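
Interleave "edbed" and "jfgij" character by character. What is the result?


Interleaving "edbed" and "jfgij":
  Position 0: 'e' from first, 'j' from second => "ej"
  Position 1: 'd' from first, 'f' from second => "df"
  Position 2: 'b' from first, 'g' from second => "bg"
  Position 3: 'e' from first, 'i' from second => "ei"
  Position 4: 'd' from first, 'j' from second => "dj"
Result: ejdfbgeidj

ejdfbgeidj


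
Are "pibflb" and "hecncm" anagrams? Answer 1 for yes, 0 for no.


Strings: "pibflb", "hecncm"
Sorted first:  bbfilp
Sorted second: ccehmn
Differ at position 0: 'b' vs 'c' => not anagrams

0


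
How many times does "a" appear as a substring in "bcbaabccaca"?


Searching for "a" in "bcbaabccaca"
Scanning each position:
  Position 0: "b" => no
  Position 1: "c" => no
  Position 2: "b" => no
  Position 3: "a" => MATCH
  Position 4: "a" => MATCH
  Position 5: "b" => no
  Position 6: "c" => no
  Position 7: "c" => no
  Position 8: "a" => MATCH
  Position 9: "c" => no
  Position 10: "a" => MATCH
Total occurrences: 4

4


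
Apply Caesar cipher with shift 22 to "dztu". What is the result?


Caesar cipher: shift "dztu" by 22
  'd' (pos 3) + 22 = pos 25 = 'z'
  'z' (pos 25) + 22 = pos 21 = 'v'
  't' (pos 19) + 22 = pos 15 = 'p'
  'u' (pos 20) + 22 = pos 16 = 'q'
Result: zvpq

zvpq


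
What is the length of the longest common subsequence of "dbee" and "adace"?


LCS of "dbee" and "adace"
DP table:
           a    d    a    c    e
      0    0    0    0    0    0
  d   0    0    1    1    1    1
  b   0    0    1    1    1    1
  e   0    0    1    1    1    2
  e   0    0    1    1    1    2
LCS length = dp[4][5] = 2

2


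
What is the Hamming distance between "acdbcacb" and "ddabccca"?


Comparing "acdbcacb" and "ddabccca" position by position:
  Position 0: 'a' vs 'd' => differ
  Position 1: 'c' vs 'd' => differ
  Position 2: 'd' vs 'a' => differ
  Position 3: 'b' vs 'b' => same
  Position 4: 'c' vs 'c' => same
  Position 5: 'a' vs 'c' => differ
  Position 6: 'c' vs 'c' => same
  Position 7: 'b' vs 'a' => differ
Total differences (Hamming distance): 5

5


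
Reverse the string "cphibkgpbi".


Input: cphibkgpbi
Reading characters right to left:
  Position 9: 'i'
  Position 8: 'b'
  Position 7: 'p'
  Position 6: 'g'
  Position 5: 'k'
  Position 4: 'b'
  Position 3: 'i'
  Position 2: 'h'
  Position 1: 'p'
  Position 0: 'c'
Reversed: ibpgkbihpc

ibpgkbihpc


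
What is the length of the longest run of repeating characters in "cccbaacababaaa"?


Input: "cccbaacababaaa"
Scanning for longest run:
  Position 1 ('c'): continues run of 'c', length=2
  Position 2 ('c'): continues run of 'c', length=3
  Position 3 ('b'): new char, reset run to 1
  Position 4 ('a'): new char, reset run to 1
  Position 5 ('a'): continues run of 'a', length=2
  Position 6 ('c'): new char, reset run to 1
  Position 7 ('a'): new char, reset run to 1
  Position 8 ('b'): new char, reset run to 1
  Position 9 ('a'): new char, reset run to 1
  Position 10 ('b'): new char, reset run to 1
  Position 11 ('a'): new char, reset run to 1
  Position 12 ('a'): continues run of 'a', length=2
  Position 13 ('a'): continues run of 'a', length=3
Longest run: 'c' with length 3

3


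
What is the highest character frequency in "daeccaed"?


Input: daeccaed
Character counts:
  'a': 2
  'c': 2
  'd': 2
  'e': 2
Maximum frequency: 2

2


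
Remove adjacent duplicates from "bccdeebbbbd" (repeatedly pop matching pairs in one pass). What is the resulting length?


Input: bccdeebbbbd
Stack-based adjacent duplicate removal:
  Read 'b': push. Stack: b
  Read 'c': push. Stack: bc
  Read 'c': matches stack top 'c' => pop. Stack: b
  Read 'd': push. Stack: bd
  Read 'e': push. Stack: bde
  Read 'e': matches stack top 'e' => pop. Stack: bd
  Read 'b': push. Stack: bdb
  Read 'b': matches stack top 'b' => pop. Stack: bd
  Read 'b': push. Stack: bdb
  Read 'b': matches stack top 'b' => pop. Stack: bd
  Read 'd': matches stack top 'd' => pop. Stack: b
Final stack: "b" (length 1)

1


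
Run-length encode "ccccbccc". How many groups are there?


Input: ccccbccc
Scanning for consecutive runs:
  Group 1: 'c' x 4 (positions 0-3)
  Group 2: 'b' x 1 (positions 4-4)
  Group 3: 'c' x 3 (positions 5-7)
Total groups: 3

3


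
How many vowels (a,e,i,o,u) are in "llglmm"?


Input: llglmm
Checking each character:
  'l' at position 0: consonant
  'l' at position 1: consonant
  'g' at position 2: consonant
  'l' at position 3: consonant
  'm' at position 4: consonant
  'm' at position 5: consonant
Total vowels: 0

0


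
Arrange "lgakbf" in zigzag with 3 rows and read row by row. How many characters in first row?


Zigzag "lgakbf" into 3 rows:
Placing characters:
  'l' => row 0
  'g' => row 1
  'a' => row 2
  'k' => row 1
  'b' => row 0
  'f' => row 1
Rows:
  Row 0: "lb"
  Row 1: "gkf"
  Row 2: "a"
First row length: 2

2


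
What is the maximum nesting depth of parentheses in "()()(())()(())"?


Input: "()()(())()(())"
Tracking depth:
  Position 0 '(': depth becomes 1
  Position 1 ')': depth becomes 0
  Position 2 '(': depth becomes 1
  Position 3 ')': depth becomes 0
  Position 4 '(': depth becomes 1
  Position 5 '(': depth becomes 2
  Position 6 ')': depth becomes 1
  Position 7 ')': depth becomes 0
  Position 8 '(': depth becomes 1
  Position 9 ')': depth becomes 0
  Position 10 '(': depth becomes 1
  Position 11 '(': depth becomes 2
  Position 12 ')': depth becomes 1
  Position 13 ')': depth becomes 0
Maximum depth reached: 2

2


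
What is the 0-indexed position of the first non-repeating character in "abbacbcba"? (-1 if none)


Input: abbacbcba
Character frequencies:
  'a': 3
  'b': 4
  'c': 2
Scanning left to right for freq == 1:
  Position 0 ('a'): freq=3, skip
  Position 1 ('b'): freq=4, skip
  Position 2 ('b'): freq=4, skip
  Position 3 ('a'): freq=3, skip
  Position 4 ('c'): freq=2, skip
  Position 5 ('b'): freq=4, skip
  Position 6 ('c'): freq=2, skip
  Position 7 ('b'): freq=4, skip
  Position 8 ('a'): freq=3, skip
  No unique character found => answer = -1

-1


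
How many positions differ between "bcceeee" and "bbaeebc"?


Comparing "bcceeee" and "bbaeebc" position by position:
  Position 0: 'b' vs 'b' => same
  Position 1: 'c' vs 'b' => DIFFER
  Position 2: 'c' vs 'a' => DIFFER
  Position 3: 'e' vs 'e' => same
  Position 4: 'e' vs 'e' => same
  Position 5: 'e' vs 'b' => DIFFER
  Position 6: 'e' vs 'c' => DIFFER
Positions that differ: 4

4


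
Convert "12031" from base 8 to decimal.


Input: "12031" in base 8
Positional expansion:
  Digit '1' (value 1) x 8^4 = 4096
  Digit '2' (value 2) x 8^3 = 1024
  Digit '0' (value 0) x 8^2 = 0
  Digit '3' (value 3) x 8^1 = 24
  Digit '1' (value 1) x 8^0 = 1
Sum = 5145

5145


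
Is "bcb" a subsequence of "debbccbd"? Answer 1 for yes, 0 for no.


Check if "bcb" is a subsequence of "debbccbd"
Greedy scan:
  Position 0 ('d'): no match needed
  Position 1 ('e'): no match needed
  Position 2 ('b'): matches sub[0] = 'b'
  Position 3 ('b'): no match needed
  Position 4 ('c'): matches sub[1] = 'c'
  Position 5 ('c'): no match needed
  Position 6 ('b'): matches sub[2] = 'b'
  Position 7 ('d'): no match needed
All 3 characters matched => is a subsequence

1


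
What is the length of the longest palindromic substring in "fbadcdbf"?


Input: "fbadcdbf"
Checking substrings for palindromes:
  [3:6] "dcd" (len 3) => palindrome
Longest palindromic substring: "dcd" with length 3

3


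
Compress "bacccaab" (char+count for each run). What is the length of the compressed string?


Input: bacccaab
Runs:
  'b' x 1 => "b1"
  'a' x 1 => "a1"
  'c' x 3 => "c3"
  'a' x 2 => "a2"
  'b' x 1 => "b1"
Compressed: "b1a1c3a2b1"
Compressed length: 10

10


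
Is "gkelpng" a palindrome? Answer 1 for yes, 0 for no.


Input: gkelpng
Reversed: gnplekg
  Compare pos 0 ('g') with pos 6 ('g'): match
  Compare pos 1 ('k') with pos 5 ('n'): MISMATCH
  Compare pos 2 ('e') with pos 4 ('p'): MISMATCH
Result: not a palindrome

0


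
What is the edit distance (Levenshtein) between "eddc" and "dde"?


Computing edit distance: "eddc" -> "dde"
DP table:
           d    d    e
      0    1    2    3
  e   1    1    2    2
  d   2    1    1    2
  d   3    2    1    2
  c   4    3    2    2
Edit distance = dp[4][3] = 2

2


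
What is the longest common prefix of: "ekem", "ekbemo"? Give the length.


Words: ekem, ekbemo
  Position 0: all 'e' => match
  Position 1: all 'k' => match
  Position 2: ('e', 'b') => mismatch, stop
LCP = "ek" (length 2)

2


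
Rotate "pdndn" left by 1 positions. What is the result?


Input: "pdndn", rotate left by 1
First 1 characters: "p"
Remaining characters: "dndn"
Concatenate remaining + first: "dndn" + "p" = "dndnp"

dndnp


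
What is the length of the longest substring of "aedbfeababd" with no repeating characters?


Input: "aedbfeababd"
Sliding window (track last position of each char):
  Position 0 ('a'): window [0,0] length 1 -- new best
  Position 1 ('e'): window [0,1] length 2 -- new best
  Position 2 ('d'): window [0,2] length 3 -- new best
  Position 3 ('b'): window [0,3] length 4 -- new best
  Position 4 ('f'): window [0,4] length 5 -- new best
  Position 5 ('e'): repeat (last at 1), move window start to 2
  Position 5 ('e'): window [2,5] length 4
  Position 6 ('a'): window [2,6] length 5
  Position 7 ('b'): repeat (last at 3), move window start to 4
  Position 7 ('b'): window [4,7] length 4
  Position 8 ('a'): repeat (last at 6), move window start to 7
  Position 8 ('a'): window [7,8] length 2
  Position 9 ('b'): repeat (last at 7), move window start to 8
  Position 9 ('b'): window [8,9] length 2
  Position 10 ('d'): window [8,10] length 3
Longest substring with no repeats: "aedbf" with length 5

5


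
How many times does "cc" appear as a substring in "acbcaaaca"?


Searching for "cc" in "acbcaaaca"
Scanning each position:
  Position 0: "ac" => no
  Position 1: "cb" => no
  Position 2: "bc" => no
  Position 3: "ca" => no
  Position 4: "aa" => no
  Position 5: "aa" => no
  Position 6: "ac" => no
  Position 7: "ca" => no
Total occurrences: 0

0


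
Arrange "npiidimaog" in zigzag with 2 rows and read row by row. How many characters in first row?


Zigzag "npiidimaog" into 2 rows:
Placing characters:
  'n' => row 0
  'p' => row 1
  'i' => row 0
  'i' => row 1
  'd' => row 0
  'i' => row 1
  'm' => row 0
  'a' => row 1
  'o' => row 0
  'g' => row 1
Rows:
  Row 0: "nidmo"
  Row 1: "piiag"
First row length: 5

5


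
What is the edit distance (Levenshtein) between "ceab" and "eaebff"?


Computing edit distance: "ceab" -> "eaebff"
DP table:
           e    a    e    b    f    f
      0    1    2    3    4    5    6
  c   1    1    2    3    4    5    6
  e   2    1    2    2    3    4    5
  a   3    2    1    2    3    4    5
  b   4    3    2    2    2    3    4
Edit distance = dp[4][6] = 4

4


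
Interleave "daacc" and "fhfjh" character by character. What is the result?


Interleaving "daacc" and "fhfjh":
  Position 0: 'd' from first, 'f' from second => "df"
  Position 1: 'a' from first, 'h' from second => "ah"
  Position 2: 'a' from first, 'f' from second => "af"
  Position 3: 'c' from first, 'j' from second => "cj"
  Position 4: 'c' from first, 'h' from second => "ch"
Result: dfahafcjch

dfahafcjch


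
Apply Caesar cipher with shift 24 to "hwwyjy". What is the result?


Caesar cipher: shift "hwwyjy" by 24
  'h' (pos 7) + 24 = pos 5 = 'f'
  'w' (pos 22) + 24 = pos 20 = 'u'
  'w' (pos 22) + 24 = pos 20 = 'u'
  'y' (pos 24) + 24 = pos 22 = 'w'
  'j' (pos 9) + 24 = pos 7 = 'h'
  'y' (pos 24) + 24 = pos 22 = 'w'
Result: fuuwhw

fuuwhw


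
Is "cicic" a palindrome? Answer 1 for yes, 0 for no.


Input: cicic
Reversed: cicic
  Compare pos 0 ('c') with pos 4 ('c'): match
  Compare pos 1 ('i') with pos 3 ('i'): match
Result: palindrome

1


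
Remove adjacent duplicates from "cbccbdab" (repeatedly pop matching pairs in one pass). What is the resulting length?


Input: cbccbdab
Stack-based adjacent duplicate removal:
  Read 'c': push. Stack: c
  Read 'b': push. Stack: cb
  Read 'c': push. Stack: cbc
  Read 'c': matches stack top 'c' => pop. Stack: cb
  Read 'b': matches stack top 'b' => pop. Stack: c
  Read 'd': push. Stack: cd
  Read 'a': push. Stack: cda
  Read 'b': push. Stack: cdab
Final stack: "cdab" (length 4)

4


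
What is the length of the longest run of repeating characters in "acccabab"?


Input: "acccabab"
Scanning for longest run:
  Position 1 ('c'): new char, reset run to 1
  Position 2 ('c'): continues run of 'c', length=2
  Position 3 ('c'): continues run of 'c', length=3
  Position 4 ('a'): new char, reset run to 1
  Position 5 ('b'): new char, reset run to 1
  Position 6 ('a'): new char, reset run to 1
  Position 7 ('b'): new char, reset run to 1
Longest run: 'c' with length 3

3


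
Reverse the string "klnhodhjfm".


Input: klnhodhjfm
Reading characters right to left:
  Position 9: 'm'
  Position 8: 'f'
  Position 7: 'j'
  Position 6: 'h'
  Position 5: 'd'
  Position 4: 'o'
  Position 3: 'h'
  Position 2: 'n'
  Position 1: 'l'
  Position 0: 'k'
Reversed: mfjhdohnlk

mfjhdohnlk


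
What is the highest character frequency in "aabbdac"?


Input: aabbdac
Character counts:
  'a': 3
  'b': 2
  'c': 1
  'd': 1
Maximum frequency: 3

3


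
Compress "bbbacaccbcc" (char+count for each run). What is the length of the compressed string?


Input: bbbacaccbcc
Runs:
  'b' x 3 => "b3"
  'a' x 1 => "a1"
  'c' x 1 => "c1"
  'a' x 1 => "a1"
  'c' x 2 => "c2"
  'b' x 1 => "b1"
  'c' x 2 => "c2"
Compressed: "b3a1c1a1c2b1c2"
Compressed length: 14

14


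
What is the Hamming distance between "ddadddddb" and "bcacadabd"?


Comparing "ddadddddb" and "bcacadabd" position by position:
  Position 0: 'd' vs 'b' => differ
  Position 1: 'd' vs 'c' => differ
  Position 2: 'a' vs 'a' => same
  Position 3: 'd' vs 'c' => differ
  Position 4: 'd' vs 'a' => differ
  Position 5: 'd' vs 'd' => same
  Position 6: 'd' vs 'a' => differ
  Position 7: 'd' vs 'b' => differ
  Position 8: 'b' vs 'd' => differ
Total differences (Hamming distance): 7

7


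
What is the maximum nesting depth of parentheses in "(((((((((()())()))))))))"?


Input: "(((((((((()())()))))))))"
Tracking depth:
  Position 0 '(': depth becomes 1
  Position 1 '(': depth becomes 2
  Position 2 '(': depth becomes 3
  Position 3 '(': depth becomes 4
  Position 4 '(': depth becomes 5
  Position 5 '(': depth becomes 6
  Position 6 '(': depth becomes 7
  Position 7 '(': depth becomes 8
  Position 8 '(': depth becomes 9
  Position 9 '(': depth becomes 10
  Position 10 ')': depth becomes 9
  Position 11 '(': depth becomes 10
  Position 12 ')': depth becomes 9
  Position 13 ')': depth becomes 8
  Position 14 '(': depth becomes 9
  Position 15 ')': depth becomes 8
  Position 16 ')': depth becomes 7
  Position 17 ')': depth becomes 6
  Position 18 ')': depth becomes 5
  Position 19 ')': depth becomes 4
  Position 20 ')': depth becomes 3
  Position 21 ')': depth becomes 2
  Position 22 ')': depth becomes 1
  Position 23 ')': depth becomes 0
Maximum depth reached: 10

10


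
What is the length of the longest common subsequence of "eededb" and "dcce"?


LCS of "eededb" and "dcce"
DP table:
           d    c    c    e
      0    0    0    0    0
  e   0    0    0    0    1
  e   0    0    0    0    1
  d   0    1    1    1    1
  e   0    1    1    1    2
  d   0    1    1    1    2
  b   0    1    1    1    2
LCS length = dp[6][4] = 2

2


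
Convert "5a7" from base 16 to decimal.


Input: "5a7" in base 16
Positional expansion:
  Digit '5' (value 5) x 16^2 = 1280
  Digit 'a' (value 10) x 16^1 = 160
  Digit '7' (value 7) x 16^0 = 7
Sum = 1447

1447


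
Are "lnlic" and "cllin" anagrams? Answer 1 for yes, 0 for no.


Strings: "lnlic", "cllin"
Sorted first:  cilln
Sorted second: cilln
Sorted forms match => anagrams

1


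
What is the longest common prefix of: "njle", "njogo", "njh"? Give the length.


Words: njle, njogo, njh
  Position 0: all 'n' => match
  Position 1: all 'j' => match
  Position 2: ('l', 'o', 'h') => mismatch, stop
LCP = "nj" (length 2)

2


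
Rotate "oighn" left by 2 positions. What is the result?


Input: "oighn", rotate left by 2
First 2 characters: "oi"
Remaining characters: "ghn"
Concatenate remaining + first: "ghn" + "oi" = "ghnoi"

ghnoi


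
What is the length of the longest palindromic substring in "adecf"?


Input: "adecf"
Checking substrings for palindromes:
  No multi-char palindromic substrings found
Longest palindromic substring: "a" with length 1

1


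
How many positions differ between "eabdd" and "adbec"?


Comparing "eabdd" and "adbec" position by position:
  Position 0: 'e' vs 'a' => DIFFER
  Position 1: 'a' vs 'd' => DIFFER
  Position 2: 'b' vs 'b' => same
  Position 3: 'd' vs 'e' => DIFFER
  Position 4: 'd' vs 'c' => DIFFER
Positions that differ: 4

4


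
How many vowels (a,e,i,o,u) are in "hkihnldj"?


Input: hkihnldj
Checking each character:
  'h' at position 0: consonant
  'k' at position 1: consonant
  'i' at position 2: vowel (running total: 1)
  'h' at position 3: consonant
  'n' at position 4: consonant
  'l' at position 5: consonant
  'd' at position 6: consonant
  'j' at position 7: consonant
Total vowels: 1

1


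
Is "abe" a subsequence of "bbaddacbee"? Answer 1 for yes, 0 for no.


Check if "abe" is a subsequence of "bbaddacbee"
Greedy scan:
  Position 0 ('b'): no match needed
  Position 1 ('b'): no match needed
  Position 2 ('a'): matches sub[0] = 'a'
  Position 3 ('d'): no match needed
  Position 4 ('d'): no match needed
  Position 5 ('a'): no match needed
  Position 6 ('c'): no match needed
  Position 7 ('b'): matches sub[1] = 'b'
  Position 8 ('e'): matches sub[2] = 'e'
  Position 9 ('e'): no match needed
All 3 characters matched => is a subsequence

1


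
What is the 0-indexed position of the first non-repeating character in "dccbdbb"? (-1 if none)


Input: dccbdbb
Character frequencies:
  'b': 3
  'c': 2
  'd': 2
Scanning left to right for freq == 1:
  Position 0 ('d'): freq=2, skip
  Position 1 ('c'): freq=2, skip
  Position 2 ('c'): freq=2, skip
  Position 3 ('b'): freq=3, skip
  Position 4 ('d'): freq=2, skip
  Position 5 ('b'): freq=3, skip
  Position 6 ('b'): freq=3, skip
  No unique character found => answer = -1

-1


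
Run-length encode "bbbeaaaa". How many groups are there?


Input: bbbeaaaa
Scanning for consecutive runs:
  Group 1: 'b' x 3 (positions 0-2)
  Group 2: 'e' x 1 (positions 3-3)
  Group 3: 'a' x 4 (positions 4-7)
Total groups: 3

3


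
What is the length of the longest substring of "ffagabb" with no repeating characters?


Input: "ffagabb"
Sliding window (track last position of each char):
  Position 0 ('f'): window [0,0] length 1 -- new best
  Position 1 ('f'): repeat (last at 0), move window start to 1
  Position 1 ('f'): window [1,1] length 1
  Position 2 ('a'): window [1,2] length 2 -- new best
  Position 3 ('g'): window [1,3] length 3 -- new best
  Position 4 ('a'): repeat (last at 2), move window start to 3
  Position 4 ('a'): window [3,4] length 2
  Position 5 ('b'): window [3,5] length 3
  Position 6 ('b'): repeat (last at 5), move window start to 6
  Position 6 ('b'): window [6,6] length 1
Longest substring with no repeats: "fag" with length 3

3


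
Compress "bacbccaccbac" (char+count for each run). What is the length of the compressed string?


Input: bacbccaccbac
Runs:
  'b' x 1 => "b1"
  'a' x 1 => "a1"
  'c' x 1 => "c1"
  'b' x 1 => "b1"
  'c' x 2 => "c2"
  'a' x 1 => "a1"
  'c' x 2 => "c2"
  'b' x 1 => "b1"
  'a' x 1 => "a1"
  'c' x 1 => "c1"
Compressed: "b1a1c1b1c2a1c2b1a1c1"
Compressed length: 20

20


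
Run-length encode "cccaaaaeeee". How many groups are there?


Input: cccaaaaeeee
Scanning for consecutive runs:
  Group 1: 'c' x 3 (positions 0-2)
  Group 2: 'a' x 4 (positions 3-6)
  Group 3: 'e' x 4 (positions 7-10)
Total groups: 3

3


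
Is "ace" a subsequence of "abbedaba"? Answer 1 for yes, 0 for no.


Check if "ace" is a subsequence of "abbedaba"
Greedy scan:
  Position 0 ('a'): matches sub[0] = 'a'
  Position 1 ('b'): no match needed
  Position 2 ('b'): no match needed
  Position 3 ('e'): no match needed
  Position 4 ('d'): no match needed
  Position 5 ('a'): no match needed
  Position 6 ('b'): no match needed
  Position 7 ('a'): no match needed
Only matched 1/3 characters => not a subsequence

0


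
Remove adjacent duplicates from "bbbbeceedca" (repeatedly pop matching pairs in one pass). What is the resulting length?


Input: bbbbeceedca
Stack-based adjacent duplicate removal:
  Read 'b': push. Stack: b
  Read 'b': matches stack top 'b' => pop. Stack: (empty)
  Read 'b': push. Stack: b
  Read 'b': matches stack top 'b' => pop. Stack: (empty)
  Read 'e': push. Stack: e
  Read 'c': push. Stack: ec
  Read 'e': push. Stack: ece
  Read 'e': matches stack top 'e' => pop. Stack: ec
  Read 'd': push. Stack: ecd
  Read 'c': push. Stack: ecdc
  Read 'a': push. Stack: ecdca
Final stack: "ecdca" (length 5)

5


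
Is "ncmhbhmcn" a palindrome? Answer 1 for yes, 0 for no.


Input: ncmhbhmcn
Reversed: ncmhbhmcn
  Compare pos 0 ('n') with pos 8 ('n'): match
  Compare pos 1 ('c') with pos 7 ('c'): match
  Compare pos 2 ('m') with pos 6 ('m'): match
  Compare pos 3 ('h') with pos 5 ('h'): match
Result: palindrome

1


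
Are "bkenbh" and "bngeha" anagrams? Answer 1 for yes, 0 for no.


Strings: "bkenbh", "bngeha"
Sorted first:  bbehkn
Sorted second: abeghn
Differ at position 0: 'b' vs 'a' => not anagrams

0


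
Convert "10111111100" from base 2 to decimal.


Input: "10111111100" in base 2
Positional expansion:
  Digit '1' (value 1) x 2^10 = 1024
  Digit '0' (value 0) x 2^9 = 0
  Digit '1' (value 1) x 2^8 = 256
  Digit '1' (value 1) x 2^7 = 128
  Digit '1' (value 1) x 2^6 = 64
  Digit '1' (value 1) x 2^5 = 32
  Digit '1' (value 1) x 2^4 = 16
  Digit '1' (value 1) x 2^3 = 8
  Digit '1' (value 1) x 2^2 = 4
  Digit '0' (value 0) x 2^1 = 0
  Digit '0' (value 0) x 2^0 = 0
Sum = 1532

1532


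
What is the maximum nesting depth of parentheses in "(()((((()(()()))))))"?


Input: "(()((((()(()()))))))"
Tracking depth:
  Position 0 '(': depth becomes 1
  Position 1 '(': depth becomes 2
  Position 2 ')': depth becomes 1
  Position 3 '(': depth becomes 2
  Position 4 '(': depth becomes 3
  Position 5 '(': depth becomes 4
  Position 6 '(': depth becomes 5
  Position 7 '(': depth becomes 6
  Position 8 ')': depth becomes 5
  Position 9 '(': depth becomes 6
  Position 10 '(': depth becomes 7
  Position 11 ')': depth becomes 6
  Position 12 '(': depth becomes 7
  Position 13 ')': depth becomes 6
  Position 14 ')': depth becomes 5
  Position 15 ')': depth becomes 4
  Position 16 ')': depth becomes 3
  Position 17 ')': depth becomes 2
  Position 18 ')': depth becomes 1
  Position 19 ')': depth becomes 0
Maximum depth reached: 7

7


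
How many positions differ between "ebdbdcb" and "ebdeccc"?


Comparing "ebdbdcb" and "ebdeccc" position by position:
  Position 0: 'e' vs 'e' => same
  Position 1: 'b' vs 'b' => same
  Position 2: 'd' vs 'd' => same
  Position 3: 'b' vs 'e' => DIFFER
  Position 4: 'd' vs 'c' => DIFFER
  Position 5: 'c' vs 'c' => same
  Position 6: 'b' vs 'c' => DIFFER
Positions that differ: 3

3


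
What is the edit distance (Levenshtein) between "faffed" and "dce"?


Computing edit distance: "faffed" -> "dce"
DP table:
           d    c    e
      0    1    2    3
  f   1    1    2    3
  a   2    2    2    3
  f   3    3    3    3
  f   4    4    4    4
  e   5    5    5    4
  d   6    5    6    5
Edit distance = dp[6][3] = 5

5


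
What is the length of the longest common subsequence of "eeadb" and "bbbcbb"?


LCS of "eeadb" and "bbbcbb"
DP table:
           b    b    b    c    b    b
      0    0    0    0    0    0    0
  e   0    0    0    0    0    0    0
  e   0    0    0    0    0    0    0
  a   0    0    0    0    0    0    0
  d   0    0    0    0    0    0    0
  b   0    1    1    1    1    1    1
LCS length = dp[5][6] = 1

1


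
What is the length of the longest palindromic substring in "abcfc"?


Input: "abcfc"
Checking substrings for palindromes:
  [2:5] "cfc" (len 3) => palindrome
Longest palindromic substring: "cfc" with length 3

3


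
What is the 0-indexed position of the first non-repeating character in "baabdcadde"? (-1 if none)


Input: baabdcadde
Character frequencies:
  'a': 3
  'b': 2
  'c': 1
  'd': 3
  'e': 1
Scanning left to right for freq == 1:
  Position 0 ('b'): freq=2, skip
  Position 1 ('a'): freq=3, skip
  Position 2 ('a'): freq=3, skip
  Position 3 ('b'): freq=2, skip
  Position 4 ('d'): freq=3, skip
  Position 5 ('c'): unique! => answer = 5

5


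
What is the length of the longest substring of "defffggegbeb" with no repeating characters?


Input: "defffggegbeb"
Sliding window (track last position of each char):
  Position 0 ('d'): window [0,0] length 1 -- new best
  Position 1 ('e'): window [0,1] length 2 -- new best
  Position 2 ('f'): window [0,2] length 3 -- new best
  Position 3 ('f'): repeat (last at 2), move window start to 3
  Position 3 ('f'): window [3,3] length 1
  Position 4 ('f'): repeat (last at 3), move window start to 4
  Position 4 ('f'): window [4,4] length 1
  Position 5 ('g'): window [4,5] length 2
  Position 6 ('g'): repeat (last at 5), move window start to 6
  Position 6 ('g'): window [6,6] length 1
  Position 7 ('e'): window [6,7] length 2
  Position 8 ('g'): repeat (last at 6), move window start to 7
  Position 8 ('g'): window [7,8] length 2
  Position 9 ('b'): window [7,9] length 3
  Position 10 ('e'): repeat (last at 7), move window start to 8
  Position 10 ('e'): window [8,10] length 3
  Position 11 ('b'): repeat (last at 9), move window start to 10
  Position 11 ('b'): window [10,11] length 2
Longest substring with no repeats: "def" with length 3

3


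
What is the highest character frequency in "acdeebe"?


Input: acdeebe
Character counts:
  'a': 1
  'b': 1
  'c': 1
  'd': 1
  'e': 3
Maximum frequency: 3

3


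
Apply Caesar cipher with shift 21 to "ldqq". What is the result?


Caesar cipher: shift "ldqq" by 21
  'l' (pos 11) + 21 = pos 6 = 'g'
  'd' (pos 3) + 21 = pos 24 = 'y'
  'q' (pos 16) + 21 = pos 11 = 'l'
  'q' (pos 16) + 21 = pos 11 = 'l'
Result: gyll

gyll


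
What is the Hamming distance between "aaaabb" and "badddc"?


Comparing "aaaabb" and "badddc" position by position:
  Position 0: 'a' vs 'b' => differ
  Position 1: 'a' vs 'a' => same
  Position 2: 'a' vs 'd' => differ
  Position 3: 'a' vs 'd' => differ
  Position 4: 'b' vs 'd' => differ
  Position 5: 'b' vs 'c' => differ
Total differences (Hamming distance): 5

5


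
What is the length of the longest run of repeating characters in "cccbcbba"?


Input: "cccbcbba"
Scanning for longest run:
  Position 1 ('c'): continues run of 'c', length=2
  Position 2 ('c'): continues run of 'c', length=3
  Position 3 ('b'): new char, reset run to 1
  Position 4 ('c'): new char, reset run to 1
  Position 5 ('b'): new char, reset run to 1
  Position 6 ('b'): continues run of 'b', length=2
  Position 7 ('a'): new char, reset run to 1
Longest run: 'c' with length 3

3


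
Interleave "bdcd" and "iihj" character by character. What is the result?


Interleaving "bdcd" and "iihj":
  Position 0: 'b' from first, 'i' from second => "bi"
  Position 1: 'd' from first, 'i' from second => "di"
  Position 2: 'c' from first, 'h' from second => "ch"
  Position 3: 'd' from first, 'j' from second => "dj"
Result: bidichdj

bidichdj


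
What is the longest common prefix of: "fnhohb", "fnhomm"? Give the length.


Words: fnhohb, fnhomm
  Position 0: all 'f' => match
  Position 1: all 'n' => match
  Position 2: all 'h' => match
  Position 3: all 'o' => match
  Position 4: ('h', 'm') => mismatch, stop
LCP = "fnho" (length 4)

4


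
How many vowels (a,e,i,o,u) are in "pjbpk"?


Input: pjbpk
Checking each character:
  'p' at position 0: consonant
  'j' at position 1: consonant
  'b' at position 2: consonant
  'p' at position 3: consonant
  'k' at position 4: consonant
Total vowels: 0

0


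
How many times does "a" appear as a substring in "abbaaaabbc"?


Searching for "a" in "abbaaaabbc"
Scanning each position:
  Position 0: "a" => MATCH
  Position 1: "b" => no
  Position 2: "b" => no
  Position 3: "a" => MATCH
  Position 4: "a" => MATCH
  Position 5: "a" => MATCH
  Position 6: "a" => MATCH
  Position 7: "b" => no
  Position 8: "b" => no
  Position 9: "c" => no
Total occurrences: 5

5


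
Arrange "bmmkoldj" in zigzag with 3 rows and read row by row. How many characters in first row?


Zigzag "bmmkoldj" into 3 rows:
Placing characters:
  'b' => row 0
  'm' => row 1
  'm' => row 2
  'k' => row 1
  'o' => row 0
  'l' => row 1
  'd' => row 2
  'j' => row 1
Rows:
  Row 0: "bo"
  Row 1: "mklj"
  Row 2: "md"
First row length: 2

2


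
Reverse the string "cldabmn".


Input: cldabmn
Reading characters right to left:
  Position 6: 'n'
  Position 5: 'm'
  Position 4: 'b'
  Position 3: 'a'
  Position 2: 'd'
  Position 1: 'l'
  Position 0: 'c'
Reversed: nmbadlc

nmbadlc


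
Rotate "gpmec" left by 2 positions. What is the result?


Input: "gpmec", rotate left by 2
First 2 characters: "gp"
Remaining characters: "mec"
Concatenate remaining + first: "mec" + "gp" = "mecgp"

mecgp


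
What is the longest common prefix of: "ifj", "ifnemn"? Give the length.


Words: ifj, ifnemn
  Position 0: all 'i' => match
  Position 1: all 'f' => match
  Position 2: ('j', 'n') => mismatch, stop
LCP = "if" (length 2)

2


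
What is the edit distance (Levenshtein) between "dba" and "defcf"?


Computing edit distance: "dba" -> "defcf"
DP table:
           d    e    f    c    f
      0    1    2    3    4    5
  d   1    0    1    2    3    4
  b   2    1    1    2    3    4
  a   3    2    2    2    3    4
Edit distance = dp[3][5] = 4

4


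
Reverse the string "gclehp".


Input: gclehp
Reading characters right to left:
  Position 5: 'p'
  Position 4: 'h'
  Position 3: 'e'
  Position 2: 'l'
  Position 1: 'c'
  Position 0: 'g'
Reversed: phelcg

phelcg


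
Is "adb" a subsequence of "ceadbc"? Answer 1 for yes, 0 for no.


Check if "adb" is a subsequence of "ceadbc"
Greedy scan:
  Position 0 ('c'): no match needed
  Position 1 ('e'): no match needed
  Position 2 ('a'): matches sub[0] = 'a'
  Position 3 ('d'): matches sub[1] = 'd'
  Position 4 ('b'): matches sub[2] = 'b'
  Position 5 ('c'): no match needed
All 3 characters matched => is a subsequence

1


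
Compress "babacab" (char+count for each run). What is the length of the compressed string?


Input: babacab
Runs:
  'b' x 1 => "b1"
  'a' x 1 => "a1"
  'b' x 1 => "b1"
  'a' x 1 => "a1"
  'c' x 1 => "c1"
  'a' x 1 => "a1"
  'b' x 1 => "b1"
Compressed: "b1a1b1a1c1a1b1"
Compressed length: 14

14


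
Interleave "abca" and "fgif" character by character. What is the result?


Interleaving "abca" and "fgif":
  Position 0: 'a' from first, 'f' from second => "af"
  Position 1: 'b' from first, 'g' from second => "bg"
  Position 2: 'c' from first, 'i' from second => "ci"
  Position 3: 'a' from first, 'f' from second => "af"
Result: afbgciaf

afbgciaf


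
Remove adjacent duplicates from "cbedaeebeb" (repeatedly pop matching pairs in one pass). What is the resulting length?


Input: cbedaeebeb
Stack-based adjacent duplicate removal:
  Read 'c': push. Stack: c
  Read 'b': push. Stack: cb
  Read 'e': push. Stack: cbe
  Read 'd': push. Stack: cbed
  Read 'a': push. Stack: cbeda
  Read 'e': push. Stack: cbedae
  Read 'e': matches stack top 'e' => pop. Stack: cbeda
  Read 'b': push. Stack: cbedab
  Read 'e': push. Stack: cbedabe
  Read 'b': push. Stack: cbedabeb
Final stack: "cbedabeb" (length 8)

8


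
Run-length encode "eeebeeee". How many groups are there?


Input: eeebeeee
Scanning for consecutive runs:
  Group 1: 'e' x 3 (positions 0-2)
  Group 2: 'b' x 1 (positions 3-3)
  Group 3: 'e' x 4 (positions 4-7)
Total groups: 3

3


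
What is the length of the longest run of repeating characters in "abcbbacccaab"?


Input: "abcbbacccaab"
Scanning for longest run:
  Position 1 ('b'): new char, reset run to 1
  Position 2 ('c'): new char, reset run to 1
  Position 3 ('b'): new char, reset run to 1
  Position 4 ('b'): continues run of 'b', length=2
  Position 5 ('a'): new char, reset run to 1
  Position 6 ('c'): new char, reset run to 1
  Position 7 ('c'): continues run of 'c', length=2
  Position 8 ('c'): continues run of 'c', length=3
  Position 9 ('a'): new char, reset run to 1
  Position 10 ('a'): continues run of 'a', length=2
  Position 11 ('b'): new char, reset run to 1
Longest run: 'c' with length 3

3


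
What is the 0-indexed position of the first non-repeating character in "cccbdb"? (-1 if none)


Input: cccbdb
Character frequencies:
  'b': 2
  'c': 3
  'd': 1
Scanning left to right for freq == 1:
  Position 0 ('c'): freq=3, skip
  Position 1 ('c'): freq=3, skip
  Position 2 ('c'): freq=3, skip
  Position 3 ('b'): freq=2, skip
  Position 4 ('d'): unique! => answer = 4

4


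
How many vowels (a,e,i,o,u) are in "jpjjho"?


Input: jpjjho
Checking each character:
  'j' at position 0: consonant
  'p' at position 1: consonant
  'j' at position 2: consonant
  'j' at position 3: consonant
  'h' at position 4: consonant
  'o' at position 5: vowel (running total: 1)
Total vowels: 1

1


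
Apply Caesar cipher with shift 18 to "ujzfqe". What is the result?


Caesar cipher: shift "ujzfqe" by 18
  'u' (pos 20) + 18 = pos 12 = 'm'
  'j' (pos 9) + 18 = pos 1 = 'b'
  'z' (pos 25) + 18 = pos 17 = 'r'
  'f' (pos 5) + 18 = pos 23 = 'x'
  'q' (pos 16) + 18 = pos 8 = 'i'
  'e' (pos 4) + 18 = pos 22 = 'w'
Result: mbrxiw

mbrxiw


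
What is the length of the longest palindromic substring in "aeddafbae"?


Input: "aeddafbae"
Checking substrings for palindromes:
  [2:4] "dd" (len 2) => palindrome
Longest palindromic substring: "dd" with length 2

2


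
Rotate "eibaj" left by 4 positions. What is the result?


Input: "eibaj", rotate left by 4
First 4 characters: "eiba"
Remaining characters: "j"
Concatenate remaining + first: "j" + "eiba" = "jeiba"

jeiba


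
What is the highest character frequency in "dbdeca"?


Input: dbdeca
Character counts:
  'a': 1
  'b': 1
  'c': 1
  'd': 2
  'e': 1
Maximum frequency: 2

2


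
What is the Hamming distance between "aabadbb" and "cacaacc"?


Comparing "aabadbb" and "cacaacc" position by position:
  Position 0: 'a' vs 'c' => differ
  Position 1: 'a' vs 'a' => same
  Position 2: 'b' vs 'c' => differ
  Position 3: 'a' vs 'a' => same
  Position 4: 'd' vs 'a' => differ
  Position 5: 'b' vs 'c' => differ
  Position 6: 'b' vs 'c' => differ
Total differences (Hamming distance): 5

5


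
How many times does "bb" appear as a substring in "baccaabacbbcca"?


Searching for "bb" in "baccaabacbbcca"
Scanning each position:
  Position 0: "ba" => no
  Position 1: "ac" => no
  Position 2: "cc" => no
  Position 3: "ca" => no
  Position 4: "aa" => no
  Position 5: "ab" => no
  Position 6: "ba" => no
  Position 7: "ac" => no
  Position 8: "cb" => no
  Position 9: "bb" => MATCH
  Position 10: "bc" => no
  Position 11: "cc" => no
  Position 12: "ca" => no
Total occurrences: 1

1


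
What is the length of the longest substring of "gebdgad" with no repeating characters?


Input: "gebdgad"
Sliding window (track last position of each char):
  Position 0 ('g'): window [0,0] length 1 -- new best
  Position 1 ('e'): window [0,1] length 2 -- new best
  Position 2 ('b'): window [0,2] length 3 -- new best
  Position 3 ('d'): window [0,3] length 4 -- new best
  Position 4 ('g'): repeat (last at 0), move window start to 1
  Position 4 ('g'): window [1,4] length 4
  Position 5 ('a'): window [1,5] length 5 -- new best
  Position 6 ('d'): repeat (last at 3), move window start to 4
  Position 6 ('d'): window [4,6] length 3
Longest substring with no repeats: "ebdga" with length 5

5


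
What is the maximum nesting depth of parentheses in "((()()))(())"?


Input: "((()()))(())"
Tracking depth:
  Position 0 '(': depth becomes 1
  Position 1 '(': depth becomes 2
  Position 2 '(': depth becomes 3
  Position 3 ')': depth becomes 2
  Position 4 '(': depth becomes 3
  Position 5 ')': depth becomes 2
  Position 6 ')': depth becomes 1
  Position 7 ')': depth becomes 0
  Position 8 '(': depth becomes 1
  Position 9 '(': depth becomes 2
  Position 10 ')': depth becomes 1
  Position 11 ')': depth becomes 0
Maximum depth reached: 3

3


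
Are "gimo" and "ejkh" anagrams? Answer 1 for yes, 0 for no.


Strings: "gimo", "ejkh"
Sorted first:  gimo
Sorted second: ehjk
Differ at position 0: 'g' vs 'e' => not anagrams

0


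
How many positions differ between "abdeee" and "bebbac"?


Comparing "abdeee" and "bebbac" position by position:
  Position 0: 'a' vs 'b' => DIFFER
  Position 1: 'b' vs 'e' => DIFFER
  Position 2: 'd' vs 'b' => DIFFER
  Position 3: 'e' vs 'b' => DIFFER
  Position 4: 'e' vs 'a' => DIFFER
  Position 5: 'e' vs 'c' => DIFFER
Positions that differ: 6

6


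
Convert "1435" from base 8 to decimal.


Input: "1435" in base 8
Positional expansion:
  Digit '1' (value 1) x 8^3 = 512
  Digit '4' (value 4) x 8^2 = 256
  Digit '3' (value 3) x 8^1 = 24
  Digit '5' (value 5) x 8^0 = 5
Sum = 797

797


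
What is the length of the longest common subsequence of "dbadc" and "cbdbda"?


LCS of "dbadc" and "cbdbda"
DP table:
           c    b    d    b    d    a
      0    0    0    0    0    0    0
  d   0    0    0    1    1    1    1
  b   0    0    1    1    2    2    2
  a   0    0    1    1    2    2    3
  d   0    0    1    2    2    3    3
  c   0    1    1    2    2    3    3
LCS length = dp[5][6] = 3

3


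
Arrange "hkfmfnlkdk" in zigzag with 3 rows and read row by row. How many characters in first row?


Zigzag "hkfmfnlkdk" into 3 rows:
Placing characters:
  'h' => row 0
  'k' => row 1
  'f' => row 2
  'm' => row 1
  'f' => row 0
  'n' => row 1
  'l' => row 2
  'k' => row 1
  'd' => row 0
  'k' => row 1
Rows:
  Row 0: "hfd"
  Row 1: "kmnkk"
  Row 2: "fl"
First row length: 3

3


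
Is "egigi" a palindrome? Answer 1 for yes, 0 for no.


Input: egigi
Reversed: igige
  Compare pos 0 ('e') with pos 4 ('i'): MISMATCH
  Compare pos 1 ('g') with pos 3 ('g'): match
Result: not a palindrome

0


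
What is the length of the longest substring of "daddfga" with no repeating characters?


Input: "daddfga"
Sliding window (track last position of each char):
  Position 0 ('d'): window [0,0] length 1 -- new best
  Position 1 ('a'): window [0,1] length 2 -- new best
  Position 2 ('d'): repeat (last at 0), move window start to 1
  Position 2 ('d'): window [1,2] length 2
  Position 3 ('d'): repeat (last at 2), move window start to 3
  Position 3 ('d'): window [3,3] length 1
  Position 4 ('f'): window [3,4] length 2
  Position 5 ('g'): window [3,5] length 3 -- new best
  Position 6 ('a'): window [3,6] length 4 -- new best
Longest substring with no repeats: "dfga" with length 4

4


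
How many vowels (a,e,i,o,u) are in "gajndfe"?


Input: gajndfe
Checking each character:
  'g' at position 0: consonant
  'a' at position 1: vowel (running total: 1)
  'j' at position 2: consonant
  'n' at position 3: consonant
  'd' at position 4: consonant
  'f' at position 5: consonant
  'e' at position 6: vowel (running total: 2)
Total vowels: 2

2


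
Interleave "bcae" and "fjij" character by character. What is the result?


Interleaving "bcae" and "fjij":
  Position 0: 'b' from first, 'f' from second => "bf"
  Position 1: 'c' from first, 'j' from second => "cj"
  Position 2: 'a' from first, 'i' from second => "ai"
  Position 3: 'e' from first, 'j' from second => "ej"
Result: bfcjaiej

bfcjaiej


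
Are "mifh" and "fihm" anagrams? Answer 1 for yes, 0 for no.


Strings: "mifh", "fihm"
Sorted first:  fhim
Sorted second: fhim
Sorted forms match => anagrams

1


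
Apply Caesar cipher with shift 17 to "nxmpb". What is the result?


Caesar cipher: shift "nxmpb" by 17
  'n' (pos 13) + 17 = pos 4 = 'e'
  'x' (pos 23) + 17 = pos 14 = 'o'
  'm' (pos 12) + 17 = pos 3 = 'd'
  'p' (pos 15) + 17 = pos 6 = 'g'
  'b' (pos 1) + 17 = pos 18 = 's'
Result: eodgs

eodgs
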